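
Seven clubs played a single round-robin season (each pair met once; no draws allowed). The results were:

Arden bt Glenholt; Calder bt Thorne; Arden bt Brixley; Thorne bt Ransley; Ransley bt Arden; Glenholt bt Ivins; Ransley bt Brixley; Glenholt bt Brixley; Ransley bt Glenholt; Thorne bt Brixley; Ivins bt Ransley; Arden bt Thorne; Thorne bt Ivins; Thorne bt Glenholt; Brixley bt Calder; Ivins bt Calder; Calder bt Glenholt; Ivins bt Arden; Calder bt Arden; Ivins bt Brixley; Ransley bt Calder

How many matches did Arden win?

3

Arden's results: beat Thorne, Brixley, Glenholt; lost to Ivins, Ransley, Calder.
That is 3 wins.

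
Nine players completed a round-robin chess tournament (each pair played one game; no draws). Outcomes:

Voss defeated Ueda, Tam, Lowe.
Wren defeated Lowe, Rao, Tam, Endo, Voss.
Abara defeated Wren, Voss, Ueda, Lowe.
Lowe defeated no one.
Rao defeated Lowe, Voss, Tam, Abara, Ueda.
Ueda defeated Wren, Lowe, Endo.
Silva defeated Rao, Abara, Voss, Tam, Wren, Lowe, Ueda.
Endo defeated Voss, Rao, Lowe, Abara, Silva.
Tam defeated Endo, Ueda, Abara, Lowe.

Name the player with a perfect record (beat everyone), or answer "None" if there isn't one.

Highest win total is Silva with 7 (out of 8 possible).
Silva lost to Endo, so no player went undefeated.

None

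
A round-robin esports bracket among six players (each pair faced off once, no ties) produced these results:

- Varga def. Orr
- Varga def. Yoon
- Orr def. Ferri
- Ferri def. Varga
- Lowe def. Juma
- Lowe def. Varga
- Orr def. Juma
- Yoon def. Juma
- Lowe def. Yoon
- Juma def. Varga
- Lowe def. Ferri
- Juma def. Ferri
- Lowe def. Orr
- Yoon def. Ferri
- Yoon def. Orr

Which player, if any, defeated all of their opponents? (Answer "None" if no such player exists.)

Lowe

Lowe has 5 wins out of 5 opponents — a perfect record.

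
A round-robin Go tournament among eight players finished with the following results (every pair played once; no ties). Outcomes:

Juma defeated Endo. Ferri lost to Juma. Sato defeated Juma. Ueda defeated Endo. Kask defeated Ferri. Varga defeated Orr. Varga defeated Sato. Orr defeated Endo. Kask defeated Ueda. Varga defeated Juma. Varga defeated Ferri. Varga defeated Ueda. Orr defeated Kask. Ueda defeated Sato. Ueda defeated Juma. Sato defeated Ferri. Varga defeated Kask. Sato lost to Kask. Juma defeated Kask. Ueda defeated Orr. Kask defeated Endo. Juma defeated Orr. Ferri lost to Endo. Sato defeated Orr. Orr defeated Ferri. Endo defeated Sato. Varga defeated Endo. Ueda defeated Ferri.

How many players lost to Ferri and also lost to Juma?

0

Ferri beat: no one.
Juma beat: Kask, Endo, Ferri, Orr.
No one was beaten by both.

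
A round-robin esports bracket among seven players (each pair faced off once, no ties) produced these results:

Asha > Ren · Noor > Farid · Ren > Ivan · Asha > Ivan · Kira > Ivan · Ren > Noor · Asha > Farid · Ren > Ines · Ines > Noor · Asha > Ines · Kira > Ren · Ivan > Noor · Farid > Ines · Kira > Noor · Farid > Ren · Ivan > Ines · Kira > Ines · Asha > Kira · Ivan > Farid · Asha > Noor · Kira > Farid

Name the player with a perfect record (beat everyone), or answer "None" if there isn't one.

Asha has 6 wins out of 6 opponents — a perfect record.

Asha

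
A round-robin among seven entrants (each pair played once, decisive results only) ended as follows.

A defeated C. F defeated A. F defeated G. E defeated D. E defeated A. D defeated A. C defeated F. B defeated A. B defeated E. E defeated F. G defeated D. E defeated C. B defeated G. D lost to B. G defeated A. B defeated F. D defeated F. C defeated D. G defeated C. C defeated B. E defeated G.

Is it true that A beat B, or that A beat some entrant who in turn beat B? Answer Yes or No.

Yes

A did not beat B directly.
A beat C. Of those, C beat B.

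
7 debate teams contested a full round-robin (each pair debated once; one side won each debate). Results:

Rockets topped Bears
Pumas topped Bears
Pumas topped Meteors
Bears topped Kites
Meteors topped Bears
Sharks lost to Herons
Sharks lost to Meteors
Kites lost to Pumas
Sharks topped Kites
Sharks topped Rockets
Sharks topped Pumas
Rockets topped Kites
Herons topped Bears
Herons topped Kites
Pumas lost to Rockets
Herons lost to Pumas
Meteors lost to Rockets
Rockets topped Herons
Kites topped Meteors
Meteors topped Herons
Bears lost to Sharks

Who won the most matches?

Win totals: Bears 1, Pumas 4, Kites 1, Meteors 3, Rockets 5, Sharks 4, Herons 3.
Rockets leads with 5 wins (next highest: 4).

Rockets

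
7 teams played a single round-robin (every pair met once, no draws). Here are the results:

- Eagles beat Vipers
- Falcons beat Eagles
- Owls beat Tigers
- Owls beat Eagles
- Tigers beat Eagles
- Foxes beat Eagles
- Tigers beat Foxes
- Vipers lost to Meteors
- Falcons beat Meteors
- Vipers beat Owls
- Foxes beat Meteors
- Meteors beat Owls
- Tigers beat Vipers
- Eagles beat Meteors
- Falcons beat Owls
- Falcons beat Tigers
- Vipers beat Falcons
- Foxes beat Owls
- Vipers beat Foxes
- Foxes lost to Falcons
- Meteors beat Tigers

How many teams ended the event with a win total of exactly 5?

Win totals: Eagles 2, Foxes 3, Meteors 3, Falcons 5, Tigers 3, Vipers 3, Owls 2.
Exactly 5: Falcons — 1 team.

1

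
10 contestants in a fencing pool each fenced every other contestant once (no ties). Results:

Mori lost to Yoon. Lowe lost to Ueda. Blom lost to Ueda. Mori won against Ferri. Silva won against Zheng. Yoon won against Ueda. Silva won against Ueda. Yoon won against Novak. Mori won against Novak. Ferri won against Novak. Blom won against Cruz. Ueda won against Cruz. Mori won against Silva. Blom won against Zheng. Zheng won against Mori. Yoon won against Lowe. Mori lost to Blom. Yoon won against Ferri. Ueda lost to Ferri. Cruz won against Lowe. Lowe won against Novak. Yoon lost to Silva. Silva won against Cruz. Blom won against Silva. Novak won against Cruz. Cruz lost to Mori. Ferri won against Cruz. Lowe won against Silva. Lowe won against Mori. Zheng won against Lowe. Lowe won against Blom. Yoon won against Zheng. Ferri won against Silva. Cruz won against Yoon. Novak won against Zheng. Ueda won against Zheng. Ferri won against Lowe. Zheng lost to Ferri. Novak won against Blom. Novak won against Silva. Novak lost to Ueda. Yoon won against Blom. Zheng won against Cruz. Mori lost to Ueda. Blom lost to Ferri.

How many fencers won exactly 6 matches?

1

Win totals: Mori 4, Yoon 7, Ueda 6, Ferri 7, Novak 4, Blom 4, Zheng 3, Cruz 2, Silva 4, Lowe 4.
Exactly 6: Ueda — 1 fencer.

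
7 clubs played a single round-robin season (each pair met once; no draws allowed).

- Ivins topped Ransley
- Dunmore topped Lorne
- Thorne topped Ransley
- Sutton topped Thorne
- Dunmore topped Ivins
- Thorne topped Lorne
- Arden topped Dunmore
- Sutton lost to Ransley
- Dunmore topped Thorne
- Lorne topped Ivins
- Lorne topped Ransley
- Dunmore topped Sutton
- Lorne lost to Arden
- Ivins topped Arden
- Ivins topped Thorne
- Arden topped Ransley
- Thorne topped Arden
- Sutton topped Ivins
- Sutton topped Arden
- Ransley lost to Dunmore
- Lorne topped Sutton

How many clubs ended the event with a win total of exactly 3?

Win totals: Sutton 3, Arden 3, Thorne 3, Ivins 3, Lorne 3, Dunmore 5, Ransley 1.
Exactly 3: Sutton, Arden, Thorne, Ivins, Lorne — 5 clubs.

5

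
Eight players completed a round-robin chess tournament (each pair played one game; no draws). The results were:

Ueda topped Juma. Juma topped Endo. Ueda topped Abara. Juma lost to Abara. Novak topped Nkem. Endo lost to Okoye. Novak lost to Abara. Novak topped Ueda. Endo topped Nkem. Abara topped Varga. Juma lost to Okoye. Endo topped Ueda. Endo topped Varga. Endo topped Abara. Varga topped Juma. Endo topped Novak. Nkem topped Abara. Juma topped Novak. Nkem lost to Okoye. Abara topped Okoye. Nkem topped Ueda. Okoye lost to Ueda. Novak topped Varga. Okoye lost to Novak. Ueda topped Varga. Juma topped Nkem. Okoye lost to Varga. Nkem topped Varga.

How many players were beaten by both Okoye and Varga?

1

Okoye beat: Juma, Endo, Nkem.
Varga beat: Juma, Okoye.
Both beat: Juma — 1.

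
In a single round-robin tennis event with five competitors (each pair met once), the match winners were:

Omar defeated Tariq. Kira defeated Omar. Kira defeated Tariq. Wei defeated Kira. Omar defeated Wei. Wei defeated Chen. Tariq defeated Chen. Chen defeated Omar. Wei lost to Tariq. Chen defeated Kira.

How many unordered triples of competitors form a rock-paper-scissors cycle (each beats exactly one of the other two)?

5

Of the C(5,3) = 10 triples, the cyclic ones are: {Kira, Tariq, Chen}; {Kira, Tariq, Wei}; {Kira, Omar, Wei}; {Tariq, Omar, Chen}; {Omar, Chen, Wei}.
That is 5.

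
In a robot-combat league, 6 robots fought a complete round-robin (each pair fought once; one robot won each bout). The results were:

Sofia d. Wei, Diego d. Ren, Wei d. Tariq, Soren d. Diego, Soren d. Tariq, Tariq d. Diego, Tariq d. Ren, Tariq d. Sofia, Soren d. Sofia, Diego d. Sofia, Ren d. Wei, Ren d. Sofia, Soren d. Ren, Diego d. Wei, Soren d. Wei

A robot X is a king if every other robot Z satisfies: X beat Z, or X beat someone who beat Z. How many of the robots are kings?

Diego cannot reach Soren in two steps.
Ren cannot reach Diego, Soren in two steps.
Tariq cannot reach Soren in two steps.
Wei cannot reach Soren in two steps.
Sofia cannot reach Diego, Ren, Soren in two steps.
Soren reaches everyone (king).
Kings: Soren — 1.

1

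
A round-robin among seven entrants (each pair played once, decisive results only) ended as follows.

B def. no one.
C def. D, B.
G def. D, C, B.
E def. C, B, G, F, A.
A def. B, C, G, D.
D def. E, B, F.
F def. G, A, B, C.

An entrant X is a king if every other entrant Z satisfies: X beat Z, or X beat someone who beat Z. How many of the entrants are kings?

3

A reaches everyone (king).
B cannot reach A, C, D, E, F, G in two steps.
C cannot reach A, G in two steps.
D reaches everyone (king).
E reaches everyone (king).
F cannot reach E in two steps.
G cannot reach A in two steps.
Kings: A, D, E — 3.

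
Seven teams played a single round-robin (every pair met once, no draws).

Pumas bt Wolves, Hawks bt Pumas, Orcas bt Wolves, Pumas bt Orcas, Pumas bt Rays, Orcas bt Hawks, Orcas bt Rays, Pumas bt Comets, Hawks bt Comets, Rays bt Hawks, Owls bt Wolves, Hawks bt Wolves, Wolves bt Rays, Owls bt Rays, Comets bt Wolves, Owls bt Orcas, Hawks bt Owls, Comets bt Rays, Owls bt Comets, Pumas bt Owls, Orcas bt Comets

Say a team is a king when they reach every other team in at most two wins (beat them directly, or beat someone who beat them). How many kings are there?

Owls cannot reach Pumas in two steps.
Orcas reaches everyone (king).
Comets cannot reach Owls, Orcas, Pumas in two steps.
Pumas reaches everyone (king).
Wolves cannot reach Owls, Orcas, Comets, Pumas in two steps.
Rays cannot reach Orcas in two steps.
Hawks reaches everyone (king).
Kings: Orcas, Pumas, Hawks — 3.

3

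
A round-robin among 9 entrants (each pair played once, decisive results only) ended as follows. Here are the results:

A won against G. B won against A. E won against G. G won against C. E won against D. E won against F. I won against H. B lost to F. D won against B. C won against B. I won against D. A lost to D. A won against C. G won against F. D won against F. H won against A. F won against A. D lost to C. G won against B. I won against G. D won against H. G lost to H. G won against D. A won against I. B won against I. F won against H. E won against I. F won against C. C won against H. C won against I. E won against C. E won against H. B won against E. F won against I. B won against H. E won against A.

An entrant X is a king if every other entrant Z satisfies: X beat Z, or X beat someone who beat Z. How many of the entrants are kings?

A cannot reach E in two steps.
B reaches everyone (king).
C reaches everyone (king).
D reaches everyone (king).
E reaches everyone (king).
F reaches everyone (king).
G reaches everyone (king).
H cannot reach E in two steps.
I cannot reach E in two steps.
Kings: B, C, D, E, F, G — 6.

6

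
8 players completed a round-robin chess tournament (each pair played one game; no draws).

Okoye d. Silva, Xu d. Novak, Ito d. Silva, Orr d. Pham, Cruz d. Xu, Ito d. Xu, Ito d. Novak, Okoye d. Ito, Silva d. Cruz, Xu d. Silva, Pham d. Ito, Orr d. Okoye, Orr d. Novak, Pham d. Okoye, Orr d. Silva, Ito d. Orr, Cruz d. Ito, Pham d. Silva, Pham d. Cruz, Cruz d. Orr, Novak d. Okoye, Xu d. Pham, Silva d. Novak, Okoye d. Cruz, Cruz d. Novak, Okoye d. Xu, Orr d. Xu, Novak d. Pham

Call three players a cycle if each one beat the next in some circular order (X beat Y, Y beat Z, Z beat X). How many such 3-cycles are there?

17

Win totals: Novak 2, Ito 4, Silva 2, Cruz 4, Pham 4, Orr 5, Xu 3, Okoye 4.
A player with w wins dominates both others in C(w,2) triples; summing gives 1 + 6 + 1 + 6 + 6 + 10 + 3 + 6 = 39 transitive triples.
Total triples C(8,3) = 56, so cyclic triples = 56 − 39 = 17.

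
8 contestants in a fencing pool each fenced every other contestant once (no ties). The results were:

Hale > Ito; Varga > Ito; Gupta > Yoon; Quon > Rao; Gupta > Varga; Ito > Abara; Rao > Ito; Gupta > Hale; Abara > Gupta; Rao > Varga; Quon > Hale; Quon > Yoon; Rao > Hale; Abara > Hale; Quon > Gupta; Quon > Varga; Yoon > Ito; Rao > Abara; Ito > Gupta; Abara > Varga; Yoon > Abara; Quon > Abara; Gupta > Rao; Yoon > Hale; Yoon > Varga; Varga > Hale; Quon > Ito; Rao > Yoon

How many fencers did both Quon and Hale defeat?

Quon beat: Hale, Varga, Gupta, Yoon, Rao, Abara, Ito.
Hale beat: Ito.
Both beat: Ito — 1.

1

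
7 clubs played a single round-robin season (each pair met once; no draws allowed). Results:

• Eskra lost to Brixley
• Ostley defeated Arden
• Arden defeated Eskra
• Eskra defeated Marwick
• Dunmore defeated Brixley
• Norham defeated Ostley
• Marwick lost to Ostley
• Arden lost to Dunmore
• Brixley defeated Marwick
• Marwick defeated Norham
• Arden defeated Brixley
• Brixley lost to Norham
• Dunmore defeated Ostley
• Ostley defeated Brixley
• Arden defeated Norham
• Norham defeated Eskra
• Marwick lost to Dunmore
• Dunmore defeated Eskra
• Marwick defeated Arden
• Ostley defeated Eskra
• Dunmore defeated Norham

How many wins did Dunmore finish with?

6

Dunmore's results: beat Arden, Norham, Marwick, Eskra, Brixley, Ostley; lost to no one.
That is 6 wins.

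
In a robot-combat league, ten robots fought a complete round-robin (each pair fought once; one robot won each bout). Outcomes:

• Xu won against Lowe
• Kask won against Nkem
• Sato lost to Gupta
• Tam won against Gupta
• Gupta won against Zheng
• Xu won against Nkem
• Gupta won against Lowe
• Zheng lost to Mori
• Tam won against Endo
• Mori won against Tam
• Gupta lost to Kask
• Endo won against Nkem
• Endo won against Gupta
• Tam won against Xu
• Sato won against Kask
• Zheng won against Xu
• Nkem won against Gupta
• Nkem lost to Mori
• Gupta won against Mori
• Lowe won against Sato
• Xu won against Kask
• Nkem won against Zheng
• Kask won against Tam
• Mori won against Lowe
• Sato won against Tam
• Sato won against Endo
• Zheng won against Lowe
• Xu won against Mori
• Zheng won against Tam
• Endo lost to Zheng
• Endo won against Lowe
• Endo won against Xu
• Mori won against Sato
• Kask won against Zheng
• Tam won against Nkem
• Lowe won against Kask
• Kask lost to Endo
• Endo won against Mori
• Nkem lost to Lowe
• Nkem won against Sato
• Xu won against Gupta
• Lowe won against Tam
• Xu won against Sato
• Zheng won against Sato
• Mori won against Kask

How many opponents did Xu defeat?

Xu's results: beat Nkem, Lowe, Gupta, Mori, Kask, Sato; lost to Endo, Zheng, Tam.
That is 6 wins.

6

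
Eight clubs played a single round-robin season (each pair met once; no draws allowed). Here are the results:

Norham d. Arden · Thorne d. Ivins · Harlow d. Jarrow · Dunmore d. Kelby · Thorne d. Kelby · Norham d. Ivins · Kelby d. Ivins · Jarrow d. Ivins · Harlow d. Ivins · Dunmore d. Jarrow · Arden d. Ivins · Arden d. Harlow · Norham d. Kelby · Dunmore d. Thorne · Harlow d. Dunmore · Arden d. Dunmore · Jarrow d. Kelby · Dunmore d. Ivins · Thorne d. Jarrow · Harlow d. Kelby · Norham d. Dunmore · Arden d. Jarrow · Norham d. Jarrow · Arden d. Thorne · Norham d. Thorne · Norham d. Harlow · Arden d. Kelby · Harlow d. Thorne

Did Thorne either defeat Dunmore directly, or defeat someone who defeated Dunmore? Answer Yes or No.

No

Thorne did not beat Dunmore directly.
Thorne beat Jarrow, Kelby, Ivins, but each of them lost to Dunmore. No two-step path.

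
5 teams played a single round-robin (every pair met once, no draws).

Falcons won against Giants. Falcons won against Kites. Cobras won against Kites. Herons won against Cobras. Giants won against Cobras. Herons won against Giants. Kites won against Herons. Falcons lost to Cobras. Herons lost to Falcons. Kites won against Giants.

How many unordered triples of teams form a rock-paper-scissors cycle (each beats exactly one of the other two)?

4

Win totals: Giants 1, Herons 2, Kites 2, Cobras 2, Falcons 3.
A team with w wins dominates both others in C(w,2) triples; summing gives 0 + 1 + 1 + 1 + 3 = 6 transitive triples.
Total triples C(5,3) = 10, so cyclic triples = 10 − 6 = 4.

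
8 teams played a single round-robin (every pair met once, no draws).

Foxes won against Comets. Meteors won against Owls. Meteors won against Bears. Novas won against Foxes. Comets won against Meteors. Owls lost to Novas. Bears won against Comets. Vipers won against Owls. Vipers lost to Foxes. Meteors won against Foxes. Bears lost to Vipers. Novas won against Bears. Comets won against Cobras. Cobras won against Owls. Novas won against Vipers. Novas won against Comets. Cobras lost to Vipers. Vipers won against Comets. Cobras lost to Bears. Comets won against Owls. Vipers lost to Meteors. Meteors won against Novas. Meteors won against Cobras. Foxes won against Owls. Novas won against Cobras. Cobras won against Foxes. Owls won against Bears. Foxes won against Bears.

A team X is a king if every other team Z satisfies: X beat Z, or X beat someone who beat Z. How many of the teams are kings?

3

Vipers cannot reach Novas in two steps.
Meteors reaches everyone (king).
Novas reaches everyone (king).
Comets reaches everyone (king).
Foxes cannot reach Novas in two steps.
Cobras cannot reach Meteors, Novas in two steps.
Owls cannot reach Vipers, Meteors, Novas, Foxes in two steps.
Bears cannot reach Vipers, Novas in two steps.
Kings: Meteors, Novas, Comets — 3.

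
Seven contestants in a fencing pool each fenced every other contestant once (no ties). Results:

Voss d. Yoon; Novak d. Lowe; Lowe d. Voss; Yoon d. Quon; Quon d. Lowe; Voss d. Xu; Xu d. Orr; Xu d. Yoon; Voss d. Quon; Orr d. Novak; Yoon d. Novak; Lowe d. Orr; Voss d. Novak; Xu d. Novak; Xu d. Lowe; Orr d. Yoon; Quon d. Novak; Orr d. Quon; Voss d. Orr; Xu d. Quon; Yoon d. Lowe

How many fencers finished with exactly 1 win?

Win totals: Novak 1, Xu 5, Voss 5, Orr 3, Yoon 3, Lowe 2, Quon 2.
Exactly 1: Novak — 1 fencer.

1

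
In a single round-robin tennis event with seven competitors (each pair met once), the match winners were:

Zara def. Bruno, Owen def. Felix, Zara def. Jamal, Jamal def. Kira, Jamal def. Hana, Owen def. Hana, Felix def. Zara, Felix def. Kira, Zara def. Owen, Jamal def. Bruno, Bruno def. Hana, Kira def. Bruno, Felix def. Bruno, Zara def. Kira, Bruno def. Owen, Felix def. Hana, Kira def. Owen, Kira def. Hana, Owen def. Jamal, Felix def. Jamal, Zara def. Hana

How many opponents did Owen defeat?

Owen's results: beat Jamal, Hana, Felix; lost to Zara, Kira, Bruno.
That is 3 wins.

3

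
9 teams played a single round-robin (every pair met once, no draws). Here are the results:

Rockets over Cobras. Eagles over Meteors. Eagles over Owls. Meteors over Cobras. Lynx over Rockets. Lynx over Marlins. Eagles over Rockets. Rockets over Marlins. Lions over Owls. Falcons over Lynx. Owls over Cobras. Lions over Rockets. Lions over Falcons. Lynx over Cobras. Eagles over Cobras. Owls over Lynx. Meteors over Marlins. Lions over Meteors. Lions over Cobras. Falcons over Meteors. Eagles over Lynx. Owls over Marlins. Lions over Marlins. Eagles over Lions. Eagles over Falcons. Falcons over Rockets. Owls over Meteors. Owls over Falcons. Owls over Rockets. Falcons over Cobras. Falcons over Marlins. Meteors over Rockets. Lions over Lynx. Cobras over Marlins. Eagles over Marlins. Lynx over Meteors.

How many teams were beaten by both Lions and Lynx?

Lions beat: Falcons, Rockets, Cobras, Lynx, Owls, Marlins, Meteors.
Lynx beat: Rockets, Cobras, Marlins, Meteors.
Both beat: Rockets, Cobras, Marlins, Meteors — 4.

4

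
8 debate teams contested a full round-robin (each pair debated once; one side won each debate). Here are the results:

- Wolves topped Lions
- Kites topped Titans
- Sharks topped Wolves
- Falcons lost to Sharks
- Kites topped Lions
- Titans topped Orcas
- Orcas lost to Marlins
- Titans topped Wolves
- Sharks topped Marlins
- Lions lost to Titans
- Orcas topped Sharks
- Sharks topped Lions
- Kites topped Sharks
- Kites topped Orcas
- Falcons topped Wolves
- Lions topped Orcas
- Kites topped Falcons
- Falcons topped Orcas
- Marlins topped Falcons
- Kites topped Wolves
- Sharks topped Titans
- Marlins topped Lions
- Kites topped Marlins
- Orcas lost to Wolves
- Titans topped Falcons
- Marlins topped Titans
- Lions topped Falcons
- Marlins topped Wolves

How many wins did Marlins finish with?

Marlins' results: beat Lions, Titans, Wolves, Falcons, Orcas; lost to Sharks, Kites.
That is 5 wins.

5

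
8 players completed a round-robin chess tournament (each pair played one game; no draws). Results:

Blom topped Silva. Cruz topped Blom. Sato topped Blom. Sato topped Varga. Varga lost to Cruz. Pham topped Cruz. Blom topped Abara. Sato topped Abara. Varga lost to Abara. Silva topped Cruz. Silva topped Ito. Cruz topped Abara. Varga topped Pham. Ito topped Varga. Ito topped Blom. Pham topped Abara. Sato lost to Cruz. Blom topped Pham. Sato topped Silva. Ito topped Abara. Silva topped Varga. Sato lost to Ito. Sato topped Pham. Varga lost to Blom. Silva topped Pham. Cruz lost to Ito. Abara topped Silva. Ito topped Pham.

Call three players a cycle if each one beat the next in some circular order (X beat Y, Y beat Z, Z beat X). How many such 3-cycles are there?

Win totals: Blom 4, Ito 6, Varga 1, Silva 4, Abara 2, Cruz 4, Pham 2, Sato 5.
A player with w wins dominates both others in C(w,2) triples; summing gives 6 + 15 + 0 + 6 + 1 + 6 + 1 + 10 = 45 transitive triples.
Total triples C(8,3) = 56, so cyclic triples = 56 − 45 = 11.

11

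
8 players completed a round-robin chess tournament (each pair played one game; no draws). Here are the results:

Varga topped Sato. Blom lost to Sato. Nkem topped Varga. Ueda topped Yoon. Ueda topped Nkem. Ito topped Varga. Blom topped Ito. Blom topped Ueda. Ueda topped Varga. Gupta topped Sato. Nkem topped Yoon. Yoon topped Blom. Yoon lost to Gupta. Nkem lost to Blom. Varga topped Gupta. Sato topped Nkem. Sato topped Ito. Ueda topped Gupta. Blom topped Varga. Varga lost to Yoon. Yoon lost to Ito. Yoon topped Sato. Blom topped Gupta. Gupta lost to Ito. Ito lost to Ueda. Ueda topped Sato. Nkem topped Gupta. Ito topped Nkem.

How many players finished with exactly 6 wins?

Win totals: Sato 3, Nkem 3, Ueda 6, Gupta 2, Blom 5, Varga 2, Ito 4, Yoon 3.
Exactly 6: Ueda — 1 player.

1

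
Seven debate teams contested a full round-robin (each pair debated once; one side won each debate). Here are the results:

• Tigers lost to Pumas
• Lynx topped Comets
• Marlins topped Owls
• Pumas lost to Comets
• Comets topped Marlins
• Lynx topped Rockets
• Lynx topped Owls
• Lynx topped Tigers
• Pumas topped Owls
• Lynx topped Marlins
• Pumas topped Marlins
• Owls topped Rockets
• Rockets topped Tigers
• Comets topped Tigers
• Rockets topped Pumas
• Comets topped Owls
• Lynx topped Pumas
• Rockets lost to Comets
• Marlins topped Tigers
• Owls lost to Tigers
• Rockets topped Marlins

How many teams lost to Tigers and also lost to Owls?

Tigers beat: Owls.
Owls beat: Rockets.
No one was beaten by both.

0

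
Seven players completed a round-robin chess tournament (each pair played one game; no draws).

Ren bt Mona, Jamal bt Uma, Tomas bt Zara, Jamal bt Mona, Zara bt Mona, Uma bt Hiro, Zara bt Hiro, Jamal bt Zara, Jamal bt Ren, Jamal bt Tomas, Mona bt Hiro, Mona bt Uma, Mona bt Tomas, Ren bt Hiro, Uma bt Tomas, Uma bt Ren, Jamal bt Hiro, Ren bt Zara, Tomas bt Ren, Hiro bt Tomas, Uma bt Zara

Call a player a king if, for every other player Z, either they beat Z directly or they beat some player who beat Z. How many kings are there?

Zara cannot reach Ren, Jamal in two steps.
Uma cannot reach Jamal in two steps.
Ren cannot reach Jamal in two steps.
Mona cannot reach Jamal in two steps.
Tomas cannot reach Uma, Jamal in two steps.
Hiro cannot reach Uma, Mona, Jamal in two steps.
Jamal reaches everyone (king).
Kings: Jamal — 1.

1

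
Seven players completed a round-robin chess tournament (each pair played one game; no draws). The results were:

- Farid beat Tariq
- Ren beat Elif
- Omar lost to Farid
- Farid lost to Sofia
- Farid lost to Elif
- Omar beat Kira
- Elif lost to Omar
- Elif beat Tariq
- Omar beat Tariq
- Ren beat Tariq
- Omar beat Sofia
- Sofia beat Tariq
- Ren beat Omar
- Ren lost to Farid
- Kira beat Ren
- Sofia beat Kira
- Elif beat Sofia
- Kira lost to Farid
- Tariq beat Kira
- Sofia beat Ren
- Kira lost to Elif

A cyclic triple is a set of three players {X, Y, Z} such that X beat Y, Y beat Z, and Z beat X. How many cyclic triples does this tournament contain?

Win totals: Kira 1, Tariq 1, Elif 4, Sofia 4, Farid 4, Ren 3, Omar 4.
A player with w wins dominates both others in C(w,2) triples; summing gives 0 + 0 + 6 + 6 + 6 + 3 + 6 = 27 transitive triples.
Total triples C(7,3) = 35, so cyclic triples = 35 − 27 = 8.

8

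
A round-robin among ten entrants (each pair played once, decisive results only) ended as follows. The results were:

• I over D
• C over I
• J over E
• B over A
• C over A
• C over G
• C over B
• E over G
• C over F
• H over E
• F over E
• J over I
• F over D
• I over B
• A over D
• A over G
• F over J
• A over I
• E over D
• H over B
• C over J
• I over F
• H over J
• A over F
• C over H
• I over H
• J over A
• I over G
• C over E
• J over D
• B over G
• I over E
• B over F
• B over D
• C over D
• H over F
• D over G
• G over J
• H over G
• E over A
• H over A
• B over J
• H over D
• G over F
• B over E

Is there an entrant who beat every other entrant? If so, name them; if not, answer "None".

C has 9 wins out of 9 opponents — a perfect record.

C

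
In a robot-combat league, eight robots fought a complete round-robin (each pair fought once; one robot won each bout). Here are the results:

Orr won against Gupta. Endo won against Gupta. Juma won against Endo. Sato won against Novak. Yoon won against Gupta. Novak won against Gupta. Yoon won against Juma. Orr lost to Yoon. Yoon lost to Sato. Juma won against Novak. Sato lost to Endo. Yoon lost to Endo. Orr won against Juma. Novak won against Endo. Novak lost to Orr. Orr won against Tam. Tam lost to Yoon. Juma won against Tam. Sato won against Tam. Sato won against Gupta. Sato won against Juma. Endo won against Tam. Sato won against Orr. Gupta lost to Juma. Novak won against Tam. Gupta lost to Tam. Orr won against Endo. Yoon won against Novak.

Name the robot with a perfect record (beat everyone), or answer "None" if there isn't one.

None

Highest win total is Sato with 6 (out of 7 possible).
Sato lost to Endo, so no robot went undefeated.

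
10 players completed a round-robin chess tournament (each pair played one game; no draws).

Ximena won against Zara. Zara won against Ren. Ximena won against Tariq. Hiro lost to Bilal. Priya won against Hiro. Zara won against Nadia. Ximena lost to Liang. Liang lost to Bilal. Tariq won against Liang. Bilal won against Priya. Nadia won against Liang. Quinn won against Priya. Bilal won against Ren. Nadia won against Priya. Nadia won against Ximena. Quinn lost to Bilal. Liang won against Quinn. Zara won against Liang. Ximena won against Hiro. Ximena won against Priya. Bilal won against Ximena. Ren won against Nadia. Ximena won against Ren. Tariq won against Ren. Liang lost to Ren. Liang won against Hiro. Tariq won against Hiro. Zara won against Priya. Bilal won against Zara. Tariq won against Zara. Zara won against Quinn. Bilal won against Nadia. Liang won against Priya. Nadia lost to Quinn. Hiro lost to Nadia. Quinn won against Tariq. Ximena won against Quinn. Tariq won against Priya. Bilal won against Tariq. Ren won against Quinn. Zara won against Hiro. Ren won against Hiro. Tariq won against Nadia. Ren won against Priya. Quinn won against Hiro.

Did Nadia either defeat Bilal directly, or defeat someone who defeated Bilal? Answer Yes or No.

Nadia did not beat Bilal directly.
Nadia beat Liang, Hiro, Priya, Ximena, but each of them lost to Bilal. No two-step path.

No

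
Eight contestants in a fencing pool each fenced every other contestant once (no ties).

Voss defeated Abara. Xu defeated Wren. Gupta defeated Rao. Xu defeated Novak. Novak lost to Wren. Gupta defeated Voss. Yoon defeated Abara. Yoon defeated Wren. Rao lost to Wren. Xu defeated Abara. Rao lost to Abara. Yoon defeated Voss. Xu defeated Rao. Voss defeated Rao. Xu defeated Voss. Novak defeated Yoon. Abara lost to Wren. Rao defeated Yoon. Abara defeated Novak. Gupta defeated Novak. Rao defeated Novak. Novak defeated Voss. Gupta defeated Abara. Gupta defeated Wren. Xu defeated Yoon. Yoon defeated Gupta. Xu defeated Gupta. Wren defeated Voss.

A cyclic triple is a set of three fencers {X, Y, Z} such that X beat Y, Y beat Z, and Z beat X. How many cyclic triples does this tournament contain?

9

Win totals: Wren 4, Voss 2, Xu 7, Abara 2, Yoon 4, Gupta 5, Rao 2, Novak 2.
A fencer with w wins dominates both others in C(w,2) triples; summing gives 6 + 1 + 21 + 1 + 6 + 10 + 1 + 1 = 47 transitive triples.
Total triples C(8,3) = 56, so cyclic triples = 56 − 47 = 9.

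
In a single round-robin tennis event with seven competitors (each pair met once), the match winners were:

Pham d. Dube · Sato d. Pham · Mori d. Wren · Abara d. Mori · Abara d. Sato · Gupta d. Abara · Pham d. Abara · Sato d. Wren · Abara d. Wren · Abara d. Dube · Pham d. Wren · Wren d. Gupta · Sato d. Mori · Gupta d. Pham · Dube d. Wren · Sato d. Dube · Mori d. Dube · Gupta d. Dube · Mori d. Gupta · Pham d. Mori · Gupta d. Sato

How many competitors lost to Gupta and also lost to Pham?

2

Gupta beat: Abara, Pham, Dube, Sato.
Pham beat: Abara, Wren, Dube, Mori.
Both beat: Abara, Dube — 2.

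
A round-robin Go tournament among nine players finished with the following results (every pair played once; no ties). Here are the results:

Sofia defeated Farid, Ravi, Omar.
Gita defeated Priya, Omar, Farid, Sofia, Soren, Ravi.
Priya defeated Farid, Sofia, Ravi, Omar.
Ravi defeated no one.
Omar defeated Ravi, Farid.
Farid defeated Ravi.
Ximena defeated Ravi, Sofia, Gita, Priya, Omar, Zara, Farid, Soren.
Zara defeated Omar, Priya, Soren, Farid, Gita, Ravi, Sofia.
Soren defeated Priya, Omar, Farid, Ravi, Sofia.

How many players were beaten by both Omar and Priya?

2

Omar beat: Ravi, Farid.
Priya beat: Sofia, Omar, Ravi, Farid.
Both beat: Ravi, Farid — 2.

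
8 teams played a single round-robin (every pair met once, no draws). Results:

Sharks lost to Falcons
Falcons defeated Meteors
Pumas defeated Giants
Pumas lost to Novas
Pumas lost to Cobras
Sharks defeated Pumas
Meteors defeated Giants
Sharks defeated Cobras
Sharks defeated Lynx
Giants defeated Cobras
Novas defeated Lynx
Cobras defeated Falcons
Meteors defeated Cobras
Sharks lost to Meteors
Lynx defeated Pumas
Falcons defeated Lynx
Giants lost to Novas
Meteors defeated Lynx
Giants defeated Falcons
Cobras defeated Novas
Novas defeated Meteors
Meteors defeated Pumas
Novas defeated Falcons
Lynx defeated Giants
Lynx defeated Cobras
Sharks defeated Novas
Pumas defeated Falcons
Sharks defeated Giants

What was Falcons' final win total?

Falcons' results: beat Lynx, Meteors, Sharks; lost to Giants, Cobras, Pumas, Novas.
That is 3 wins.

3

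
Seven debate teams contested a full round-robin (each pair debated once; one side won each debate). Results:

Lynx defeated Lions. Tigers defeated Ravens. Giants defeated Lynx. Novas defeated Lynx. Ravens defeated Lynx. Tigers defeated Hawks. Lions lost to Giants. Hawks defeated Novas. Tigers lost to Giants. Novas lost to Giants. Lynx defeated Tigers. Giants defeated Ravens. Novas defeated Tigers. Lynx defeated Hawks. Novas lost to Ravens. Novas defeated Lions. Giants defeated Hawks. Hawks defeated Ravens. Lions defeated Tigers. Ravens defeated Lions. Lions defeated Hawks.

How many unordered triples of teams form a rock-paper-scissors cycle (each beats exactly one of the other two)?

8

Win totals: Lions 2, Novas 3, Tigers 2, Lynx 3, Hawks 2, Ravens 3, Giants 6.
A team with w wins dominates both others in C(w,2) triples; summing gives 1 + 3 + 1 + 3 + 1 + 3 + 15 = 27 transitive triples.
Total triples C(7,3) = 35, so cyclic triples = 35 − 27 = 8.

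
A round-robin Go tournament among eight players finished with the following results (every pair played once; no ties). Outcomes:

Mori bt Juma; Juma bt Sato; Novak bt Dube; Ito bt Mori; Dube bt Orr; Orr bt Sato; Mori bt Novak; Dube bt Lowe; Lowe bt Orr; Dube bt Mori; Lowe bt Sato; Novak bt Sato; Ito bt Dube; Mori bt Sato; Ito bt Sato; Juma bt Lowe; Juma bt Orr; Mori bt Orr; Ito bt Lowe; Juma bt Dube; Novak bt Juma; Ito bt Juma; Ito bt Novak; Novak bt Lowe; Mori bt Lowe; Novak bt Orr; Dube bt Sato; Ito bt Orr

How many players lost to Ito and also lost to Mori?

5

Ito beat: Sato, Mori, Dube, Juma, Novak, Orr, Lowe.
Mori beat: Sato, Juma, Novak, Orr, Lowe.
Both beat: Sato, Juma, Novak, Orr, Lowe — 5.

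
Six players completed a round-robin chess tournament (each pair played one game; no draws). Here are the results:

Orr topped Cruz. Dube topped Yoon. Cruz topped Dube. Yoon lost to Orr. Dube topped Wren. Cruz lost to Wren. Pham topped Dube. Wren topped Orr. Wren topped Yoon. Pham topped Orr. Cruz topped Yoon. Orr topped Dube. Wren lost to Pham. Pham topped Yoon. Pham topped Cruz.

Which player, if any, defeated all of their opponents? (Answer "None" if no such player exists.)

Pham has 5 wins out of 5 opponents — a perfect record.

Pham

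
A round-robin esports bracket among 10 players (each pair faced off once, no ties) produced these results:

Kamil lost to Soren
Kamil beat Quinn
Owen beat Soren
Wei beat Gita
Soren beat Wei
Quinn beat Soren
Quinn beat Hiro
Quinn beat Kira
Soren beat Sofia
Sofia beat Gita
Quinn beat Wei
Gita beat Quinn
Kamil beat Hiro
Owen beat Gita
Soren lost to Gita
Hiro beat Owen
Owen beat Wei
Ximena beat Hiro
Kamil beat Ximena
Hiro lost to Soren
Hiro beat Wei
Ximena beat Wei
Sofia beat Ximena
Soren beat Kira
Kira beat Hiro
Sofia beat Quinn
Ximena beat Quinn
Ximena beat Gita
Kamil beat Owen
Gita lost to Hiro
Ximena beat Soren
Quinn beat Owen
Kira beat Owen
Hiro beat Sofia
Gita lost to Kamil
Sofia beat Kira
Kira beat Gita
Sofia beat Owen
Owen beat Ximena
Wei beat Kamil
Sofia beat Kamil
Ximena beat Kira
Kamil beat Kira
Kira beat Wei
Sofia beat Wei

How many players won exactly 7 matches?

1

Win totals: Gita 2, Ximena 6, Sofia 7, Quinn 5, Owen 4, Kamil 6, Soren 5, Wei 2, Kira 4, Hiro 4.
Exactly 7: Sofia — 1 player.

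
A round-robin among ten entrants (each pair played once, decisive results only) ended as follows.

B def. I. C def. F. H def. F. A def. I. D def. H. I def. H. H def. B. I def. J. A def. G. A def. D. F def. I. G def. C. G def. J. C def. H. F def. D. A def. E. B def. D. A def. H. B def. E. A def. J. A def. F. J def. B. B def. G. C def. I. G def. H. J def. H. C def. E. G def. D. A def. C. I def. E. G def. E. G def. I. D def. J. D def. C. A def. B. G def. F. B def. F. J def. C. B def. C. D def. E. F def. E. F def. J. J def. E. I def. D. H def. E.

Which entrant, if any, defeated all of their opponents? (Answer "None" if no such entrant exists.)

A has 9 wins out of 9 opponents — a perfect record.

A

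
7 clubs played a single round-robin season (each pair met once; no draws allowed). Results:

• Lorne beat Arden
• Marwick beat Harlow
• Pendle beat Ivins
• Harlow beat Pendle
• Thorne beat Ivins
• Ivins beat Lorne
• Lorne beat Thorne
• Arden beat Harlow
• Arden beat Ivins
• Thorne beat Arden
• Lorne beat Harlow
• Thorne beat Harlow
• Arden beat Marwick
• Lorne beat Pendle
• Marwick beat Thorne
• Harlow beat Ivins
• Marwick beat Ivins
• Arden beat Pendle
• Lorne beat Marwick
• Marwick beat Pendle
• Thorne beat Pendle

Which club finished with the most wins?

Lorne

Win totals: Thorne 4, Ivins 1, Arden 4, Harlow 2, Pendle 1, Marwick 4, Lorne 5.
Lorne leads with 5 wins (next highest: 4).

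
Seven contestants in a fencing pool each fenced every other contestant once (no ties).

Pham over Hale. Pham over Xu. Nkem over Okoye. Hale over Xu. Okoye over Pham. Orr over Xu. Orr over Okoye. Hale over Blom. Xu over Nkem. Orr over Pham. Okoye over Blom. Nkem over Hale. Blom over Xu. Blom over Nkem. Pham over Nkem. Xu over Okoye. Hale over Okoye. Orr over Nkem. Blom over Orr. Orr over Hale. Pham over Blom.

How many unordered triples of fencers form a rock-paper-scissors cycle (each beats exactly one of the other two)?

10

Win totals: Pham 4, Nkem 2, Blom 3, Xu 2, Orr 5, Okoye 2, Hale 3.
A fencer with w wins dominates both others in C(w,2) triples; summing gives 6 + 1 + 3 + 1 + 10 + 1 + 3 = 25 transitive triples.
Total triples C(7,3) = 35, so cyclic triples = 35 − 25 = 10.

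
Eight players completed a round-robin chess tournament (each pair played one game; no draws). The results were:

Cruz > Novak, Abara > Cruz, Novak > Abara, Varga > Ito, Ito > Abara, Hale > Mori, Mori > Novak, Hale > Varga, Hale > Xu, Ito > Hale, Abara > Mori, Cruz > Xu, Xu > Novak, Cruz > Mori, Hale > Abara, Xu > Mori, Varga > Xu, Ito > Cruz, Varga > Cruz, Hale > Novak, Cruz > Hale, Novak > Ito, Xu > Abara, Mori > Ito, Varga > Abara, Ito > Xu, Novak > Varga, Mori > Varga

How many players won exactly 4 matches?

Win totals: Abara 2, Xu 3, Novak 3, Varga 4, Mori 3, Ito 4, Hale 5, Cruz 4.
Exactly 4: Varga, Ito, Cruz — 3 players.

3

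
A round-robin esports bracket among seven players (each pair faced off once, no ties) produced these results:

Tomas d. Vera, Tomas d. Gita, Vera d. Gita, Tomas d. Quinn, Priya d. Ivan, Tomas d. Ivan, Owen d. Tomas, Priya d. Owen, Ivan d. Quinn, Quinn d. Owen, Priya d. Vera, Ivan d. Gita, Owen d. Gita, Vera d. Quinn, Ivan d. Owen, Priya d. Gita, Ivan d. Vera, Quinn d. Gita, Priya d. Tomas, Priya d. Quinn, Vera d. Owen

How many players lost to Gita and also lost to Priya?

0

Gita beat: no one.
Priya beat: Vera, Quinn, Tomas, Ivan, Owen, Gita.
No one was beaten by both.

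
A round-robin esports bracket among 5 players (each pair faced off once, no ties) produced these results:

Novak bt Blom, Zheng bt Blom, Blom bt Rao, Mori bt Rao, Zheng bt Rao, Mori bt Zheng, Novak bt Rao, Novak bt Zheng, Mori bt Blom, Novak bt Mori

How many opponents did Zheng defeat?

Zheng's results: beat Blom, Rao; lost to Mori, Novak.
That is 2 wins.

2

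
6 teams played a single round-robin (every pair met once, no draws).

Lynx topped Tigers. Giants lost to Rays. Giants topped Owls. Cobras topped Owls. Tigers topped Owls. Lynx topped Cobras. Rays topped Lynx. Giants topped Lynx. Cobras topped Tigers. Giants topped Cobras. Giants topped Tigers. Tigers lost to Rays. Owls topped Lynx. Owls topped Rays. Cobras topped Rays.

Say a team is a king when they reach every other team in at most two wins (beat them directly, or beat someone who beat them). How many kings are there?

4

Owls reaches everyone (king).
Cobras reaches everyone (king).
Lynx cannot reach Giants in two steps.
Giants reaches everyone (king).
Rays reaches everyone (king).
Tigers cannot reach Cobras, Giants in two steps.
Kings: Owls, Cobras, Giants, Rays — 4.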